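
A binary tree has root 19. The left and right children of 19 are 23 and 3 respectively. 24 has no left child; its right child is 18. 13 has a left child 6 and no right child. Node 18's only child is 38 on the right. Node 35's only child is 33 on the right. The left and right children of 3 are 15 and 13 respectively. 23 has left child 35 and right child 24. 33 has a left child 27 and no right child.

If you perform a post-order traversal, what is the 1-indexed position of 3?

Post-order visits the left subtree, then the right subtree, then the node.
At 19: go left to 23.
  At 23: go left to 35.
    At 35: no left child.
    At 35: go right to 33.
      At 33: go left to 27.
        27 is a leaf — visit 27.
      At 33: no right child.
      Visit 33.
    Visit 35.
  At 23: go right to 24.
    At 24: no left child.
    At 24: go right to 18.
      At 18: no left child.
      At 18: go right to 38.
        38 is a leaf — visit 38.
      Visit 18.
    Visit 24.
  Visit 23.
At 19: go right to 3.
  At 3: go left to 15.
    15 is a leaf — visit 15.
  At 3: go right to 13.
    At 13: go left to 6.
      6 is a leaf — visit 6.
    At 13: no right child.
    Visit 13.
  Visit 3.
Visit 19.
Full post-order sequence: 27, 33, 35, 38, 18, 24, 23, 15, 6, 13, 3, 19.

11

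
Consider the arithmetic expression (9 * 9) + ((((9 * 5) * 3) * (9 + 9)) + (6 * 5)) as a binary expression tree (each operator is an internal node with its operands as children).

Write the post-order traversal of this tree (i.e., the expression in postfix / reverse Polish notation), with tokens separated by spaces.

9 9 * 9 5 * 3 * 9 9 + * 6 5 * + +

Post-order on an expression tree gives postfix notation: for each operator, emit left operand, right operand, then the operator.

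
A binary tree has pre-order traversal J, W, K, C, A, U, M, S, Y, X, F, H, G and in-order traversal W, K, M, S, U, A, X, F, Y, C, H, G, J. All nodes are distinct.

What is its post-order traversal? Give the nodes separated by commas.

S, M, U, F, X, Y, A, G, H, C, K, W, J

The first element of pre-order is the root; it splits in-order into left and right subtrees.
Root J: left subtree has 12 nodes {W, K, M, S, U, A, X, F, Y, C, H, G}, right has 0 { }.
  Root W: left subtree has 0 nodes { }, right has 11 {K, M, S, U, A, X, F, Y, C, H, G}.
    Root K: left subtree has 0 nodes { }, right has 10 {M, S, U, A, X, F, Y, C, H, G}.
      Root C: left subtree has 7 nodes {M, S, U, A, X, F, Y}, right has 2 {H, G}.
        Root A: left subtree has 3 nodes {M, S, U}, right has 3 {X, F, Y}.
          Root U: left subtree has 2 nodes {M, S}, right has 0 { }.
            Root M: left subtree has 0 nodes { }, right has 1 {S}.
          Root Y: left subtree has 2 nodes {X, F}, right has 0 { }.
            Root X: left subtree has 0 nodes { }, right has 1 {F}.
        Root H: left subtree has 0 nodes { }, right has 1 {G}.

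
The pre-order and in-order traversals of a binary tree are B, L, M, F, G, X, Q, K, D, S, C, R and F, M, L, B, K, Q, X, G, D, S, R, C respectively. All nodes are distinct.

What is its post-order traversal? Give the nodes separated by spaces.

The first element of pre-order is the root; it splits in-order into left and right subtrees.
Root B: left subtree has 3 nodes {F, M, L}, right has 8 {K, Q, X, G, D, S, R, C}.
  Root L: left subtree has 2 nodes {F, M}, right has 0 { }.
    Root M: left subtree has 1 node {F}, right has 0 { }.
  Root G: left subtree has 3 nodes {K, Q, X}, right has 4 {D, S, R, C}.
    Root X: left subtree has 2 nodes {K, Q}, right has 0 { }.
      Root Q: left subtree has 1 node {K}, right has 0 { }.
    Root D: left subtree has 0 nodes { }, right has 3 {S, R, C}.
      Root S: left subtree has 0 nodes { }, right has 2 {R, C}.
        Root C: left subtree has 1 node {R}, right has 0 { }.

F M L K Q X R C S D G B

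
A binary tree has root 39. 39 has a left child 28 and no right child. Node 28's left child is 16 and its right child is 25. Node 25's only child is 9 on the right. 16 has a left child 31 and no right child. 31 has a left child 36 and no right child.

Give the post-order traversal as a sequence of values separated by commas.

Post-order visits the left subtree, then the right subtree, then the node.
At 39: go left to 28.
  At 28: go left to 16.
    At 16: go left to 31.
      At 31: go left to 36.
        36 is a leaf — visit 36.
      At 31: no right child.
      Visit 31.
    At 16: no right child.
    Visit 16.
  At 28: go right to 25.
    At 25: no left child.
    At 25: go right to 9.
      9 is a leaf — visit 9.
    Visit 25.
  Visit 28.
At 39: no right child.
Visit 39.

36, 31, 16, 9, 25, 28, 39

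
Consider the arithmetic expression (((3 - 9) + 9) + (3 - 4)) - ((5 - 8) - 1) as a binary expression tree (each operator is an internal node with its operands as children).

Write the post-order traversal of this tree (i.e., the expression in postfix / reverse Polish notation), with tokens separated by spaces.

3 9 - 9 + 3 4 - + 5 8 - 1 - -

Post-order on an expression tree gives postfix notation: for each operator, emit left operand, right operand, then the operator.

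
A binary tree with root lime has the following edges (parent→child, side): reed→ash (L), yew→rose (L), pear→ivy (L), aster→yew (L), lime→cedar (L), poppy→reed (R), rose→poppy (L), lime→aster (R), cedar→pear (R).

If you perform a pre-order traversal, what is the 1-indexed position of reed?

Pre-order visits the node, then its left subtree, then its right subtree.
Visit lime.
At lime: go left to cedar.
  Visit cedar.
  At cedar: no left child.
  At cedar: go right to pear.
    Visit pear.
    At pear: go left to ivy.
      ivy is a leaf — visit ivy.
    At pear: no right child.
At lime: go right to aster.
  Visit aster.
  At aster: go left to yew.
    Visit yew.
    At yew: go left to rose.
      Visit rose.
      At rose: go left to poppy.
        Visit poppy.
        At poppy: no left child.
        At poppy: go right to reed.
          Visit reed.
          At reed: go left to ash.
            ash is a leaf — visit ash.
          At reed: no right child.
      At rose: no right child.
    At yew: no right child.
  At aster: no right child.
Full pre-order sequence: lime, cedar, pear, ivy, aster, yew, rose, poppy, reed, ash.

9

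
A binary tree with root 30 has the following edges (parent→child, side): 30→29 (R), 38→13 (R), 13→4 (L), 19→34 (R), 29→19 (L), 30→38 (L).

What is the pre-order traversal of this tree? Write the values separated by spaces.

Pre-order visits the node, then its left subtree, then its right subtree.
Visit 30.
At 30: go left to 38.
  Visit 38.
  At 38: no left child.
  At 38: go right to 13.
    Visit 13.
    At 13: go left to 4.
      4 is a leaf — visit 4.
    At 13: no right child.
At 30: go right to 29.
  Visit 29.
  At 29: go left to 19.
    Visit 19.
    At 19: no left child.
    At 19: go right to 34.
      34 is a leaf — visit 34.
  At 29: no right child.

30 38 13 4 29 19 34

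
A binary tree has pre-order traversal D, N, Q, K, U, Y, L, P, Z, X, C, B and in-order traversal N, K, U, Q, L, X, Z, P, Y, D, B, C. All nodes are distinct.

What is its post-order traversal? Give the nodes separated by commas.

The first element of pre-order is the root; it splits in-order into left and right subtrees.
Root D: left subtree has 9 nodes {N, K, U, Q, L, X, Z, P, Y}, right has 2 {B, C}.
  Root N: left subtree has 0 nodes { }, right has 8 {K, U, Q, L, X, Z, P, Y}.
    Root Q: left subtree has 2 nodes {K, U}, right has 5 {L, X, Z, P, Y}.
      Root K: left subtree has 0 nodes { }, right has 1 {U}.
      Root Y: left subtree has 4 nodes {L, X, Z, P}, right has 0 { }.
        Root L: left subtree has 0 nodes { }, right has 3 {X, Z, P}.
          Root P: left subtree has 2 nodes {X, Z}, right has 0 { }.
            Root Z: left subtree has 1 node {X}, right has 0 { }.
  Root C: left subtree has 1 node {B}, right has 0 { }.

U, K, X, Z, P, L, Y, Q, N, B, C, D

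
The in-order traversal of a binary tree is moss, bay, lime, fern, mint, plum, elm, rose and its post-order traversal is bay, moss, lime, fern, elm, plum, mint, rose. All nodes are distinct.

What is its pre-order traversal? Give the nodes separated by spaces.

The last element of post-order is the root; it splits in-order into left and right subtrees.
Root rose: left subtree has 7 nodes {moss, bay, lime, fern, mint, plum, elm}, right has 0 { }.
  Root mint: left subtree has 4 nodes {moss, bay, lime, fern}, right has 2 {plum, elm}.
    Root fern: left subtree has 3 nodes {moss, bay, lime}, right has 0 { }.
      Root lime: left subtree has 2 nodes {moss, bay}, right has 0 { }.
        Root moss: left subtree has 0 nodes { }, right has 1 {bay}.
    Root plum: left subtree has 0 nodes { }, right has 1 {elm}.

rose mint fern lime moss bay plum elm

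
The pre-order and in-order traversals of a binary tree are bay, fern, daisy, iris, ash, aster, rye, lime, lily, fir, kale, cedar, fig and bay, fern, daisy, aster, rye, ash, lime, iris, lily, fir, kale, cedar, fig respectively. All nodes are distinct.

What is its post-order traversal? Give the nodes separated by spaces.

The first element of pre-order is the root; it splits in-order into left and right subtrees.
Root bay: left subtree has 0 nodes { }, right has 12 {fern, daisy, aster, rye, ash, lime, iris, lily, fir, kale, cedar, fig}.
  Root fern: left subtree has 0 nodes { }, right has 11 {daisy, aster, rye, ash, lime, iris, lily, fir, kale, cedar, fig}.
    Root daisy: left subtree has 0 nodes { }, right has 10 {aster, rye, ash, lime, iris, lily, fir, kale, cedar, fig}.
      Root iris: left subtree has 4 nodes {aster, rye, ash, lime}, right has 5 {lily, fir, kale, cedar, fig}.
        Root ash: left subtree has 2 nodes {aster, rye}, right has 1 {lime}.
          Root aster: left subtree has 0 nodes { }, right has 1 {rye}.
        Root lily: left subtree has 0 nodes { }, right has 4 {fir, kale, cedar, fig}.
          Root fir: left subtree has 0 nodes { }, right has 3 {kale, cedar, fig}.
            Root kale: left subtree has 0 nodes { }, right has 2 {cedar, fig}.
              Root cedar: left subtree has 0 nodes { }, right has 1 {fig}.

rye aster lime ash fig cedar kale fir lily iris daisy fern bay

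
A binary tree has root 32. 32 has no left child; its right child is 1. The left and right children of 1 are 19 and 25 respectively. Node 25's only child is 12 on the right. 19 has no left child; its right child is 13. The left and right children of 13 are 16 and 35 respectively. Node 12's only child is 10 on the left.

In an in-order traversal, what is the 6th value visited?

1

In-order visits the left subtree, then the node, then the right subtree.
At 32: no left child.
Visit 32.
At 32: go right to 1.
  At 1: go left to 19.
    At 19: no left child.
    Visit 19.
    At 19: go right to 13.
      At 13: go left to 16.
        16 is a leaf — visit 16.
      Visit 13.
      At 13: go right to 35.
        35 is a leaf — visit 35.
  Visit 1.
  At 1: go right to 25.
    At 25: no left child.
    Visit 25.
    At 25: go right to 12.
      At 12: go left to 10.
        10 is a leaf — visit 10.
      Visit 12.
      At 12: no right child.
Full in-order sequence: 32, 19, 16, 13, 35, 1, 25, 10, 12.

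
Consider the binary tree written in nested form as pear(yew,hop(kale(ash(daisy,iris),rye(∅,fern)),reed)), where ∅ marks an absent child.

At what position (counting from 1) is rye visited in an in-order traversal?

7

In-order visits the left subtree, then the node, then the right subtree.
At pear: go left to yew.
  yew is a leaf — visit yew.
Visit pear.
At pear: go right to hop.
  At hop: go left to kale.
    At kale: go left to ash.
      At ash: go left to daisy.
        daisy is a leaf — visit daisy.
      Visit ash.
      At ash: go right to iris.
        iris is a leaf — visit iris.
    Visit kale.
    At kale: go right to rye.
      At rye: no left child.
      Visit rye.
      At rye: go right to fern.
        fern is a leaf — visit fern.
  Visit hop.
  At hop: go right to reed.
    reed is a leaf — visit reed.
Full in-order sequence: yew, pear, daisy, ash, iris, kale, rye, fern, hop, reed.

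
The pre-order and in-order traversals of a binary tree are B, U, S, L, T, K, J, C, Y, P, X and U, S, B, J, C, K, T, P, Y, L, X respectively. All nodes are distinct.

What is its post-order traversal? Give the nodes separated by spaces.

S U C J K P Y T X L B

The first element of pre-order is the root; it splits in-order into left and right subtrees.
Root B: left subtree has 2 nodes {U, S}, right has 8 {J, C, K, T, P, Y, L, X}.
  Root U: left subtree has 0 nodes { }, right has 1 {S}.
  Root L: left subtree has 6 nodes {J, C, K, T, P, Y}, right has 1 {X}.
    Root T: left subtree has 3 nodes {J, C, K}, right has 2 {P, Y}.
      Root K: left subtree has 2 nodes {J, C}, right has 0 { }.
        Root J: left subtree has 0 nodes { }, right has 1 {C}.
      Root Y: left subtree has 1 node {P}, right has 0 { }.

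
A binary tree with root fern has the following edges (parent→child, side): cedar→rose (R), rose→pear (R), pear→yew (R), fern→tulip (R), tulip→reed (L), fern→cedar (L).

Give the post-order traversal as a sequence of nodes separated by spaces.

yew pear rose cedar reed tulip fern

Post-order visits the left subtree, then the right subtree, then the node.
At fern: go left to cedar.
  At cedar: no left child.
  At cedar: go right to rose.
    At rose: no left child.
    At rose: go right to pear.
      At pear: no left child.
      At pear: go right to yew.
        yew is a leaf — visit yew.
      Visit pear.
    Visit rose.
  Visit cedar.
At fern: go right to tulip.
  At tulip: go left to reed.
    reed is a leaf — visit reed.
  At tulip: no right child.
  Visit tulip.
Visit fern.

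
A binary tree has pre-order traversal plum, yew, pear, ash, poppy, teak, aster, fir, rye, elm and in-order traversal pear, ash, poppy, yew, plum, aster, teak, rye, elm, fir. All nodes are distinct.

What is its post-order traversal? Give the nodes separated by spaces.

poppy ash pear yew aster elm rye fir teak plum

The first element of pre-order is the root; it splits in-order into left and right subtrees.
Root plum: left subtree has 4 nodes {pear, ash, poppy, yew}, right has 5 {aster, teak, rye, elm, fir}.
  Root yew: left subtree has 3 nodes {pear, ash, poppy}, right has 0 { }.
    Root pear: left subtree has 0 nodes { }, right has 2 {ash, poppy}.
      Root ash: left subtree has 0 nodes { }, right has 1 {poppy}.
  Root teak: left subtree has 1 node {aster}, right has 3 {rye, elm, fir}.
    Root fir: left subtree has 2 nodes {rye, elm}, right has 0 { }.
      Root rye: left subtree has 0 nodes { }, right has 1 {elm}.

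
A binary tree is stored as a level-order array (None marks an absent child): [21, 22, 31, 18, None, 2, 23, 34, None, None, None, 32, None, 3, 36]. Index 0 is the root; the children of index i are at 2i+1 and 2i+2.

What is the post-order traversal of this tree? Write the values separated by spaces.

Post-order visits the left subtree, then the right subtree, then the node.
At 21: go left to 22.
  At 22: go left to 18.
    At 18: go left to 34.
      34 is a leaf — visit 34.
    At 18: no right child.
    Visit 18.
  At 22: no right child.
  Visit 22.
At 21: go right to 31.
  At 31: go left to 2.
    At 2: go left to 32.
      32 is a leaf — visit 32.
    At 2: no right child.
    Visit 2.
  At 31: go right to 23.
    At 23: go left to 3.
      3 is a leaf — visit 3.
    At 23: go right to 36.
      36 is a leaf — visit 36.
    Visit 23.
  Visit 31.
Visit 21.

34 18 22 32 2 3 36 23 31 21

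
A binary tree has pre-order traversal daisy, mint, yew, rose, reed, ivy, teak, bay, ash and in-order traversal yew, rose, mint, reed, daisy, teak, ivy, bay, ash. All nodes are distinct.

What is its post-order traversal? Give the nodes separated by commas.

rose, yew, reed, mint, teak, ash, bay, ivy, daisy

The first element of pre-order is the root; it splits in-order into left and right subtrees.
Root daisy: left subtree has 4 nodes {yew, rose, mint, reed}, right has 4 {teak, ivy, bay, ash}.
  Root mint: left subtree has 2 nodes {yew, rose}, right has 1 {reed}.
    Root yew: left subtree has 0 nodes { }, right has 1 {rose}.
  Root ivy: left subtree has 1 node {teak}, right has 2 {bay, ash}.
    Root bay: left subtree has 0 nodes { }, right has 1 {ash}.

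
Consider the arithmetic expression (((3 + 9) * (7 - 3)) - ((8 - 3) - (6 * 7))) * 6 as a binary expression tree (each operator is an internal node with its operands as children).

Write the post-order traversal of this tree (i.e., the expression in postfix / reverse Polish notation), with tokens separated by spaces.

3 9 + 7 3 - * 8 3 - 6 7 * - - 6 *

Post-order on an expression tree gives postfix notation: for each operator, emit left operand, right operand, then the operator.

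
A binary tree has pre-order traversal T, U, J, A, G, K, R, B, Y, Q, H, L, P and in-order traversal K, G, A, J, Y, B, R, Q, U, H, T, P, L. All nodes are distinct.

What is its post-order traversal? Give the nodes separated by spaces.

The first element of pre-order is the root; it splits in-order into left and right subtrees.
Root T: left subtree has 10 nodes {K, G, A, J, Y, B, R, Q, U, H}, right has 2 {P, L}.
  Root U: left subtree has 8 nodes {K, G, A, J, Y, B, R, Q}, right has 1 {H}.
    Root J: left subtree has 3 nodes {K, G, A}, right has 4 {Y, B, R, Q}.
      Root A: left subtree has 2 nodes {K, G}, right has 0 { }.
        Root G: left subtree has 1 node {K}, right has 0 { }.
      Root R: left subtree has 2 nodes {Y, B}, right has 1 {Q}.
        Root B: left subtree has 1 node {Y}, right has 0 { }.
  Root L: left subtree has 1 node {P}, right has 0 { }.

K G A Y B Q R J H U P L T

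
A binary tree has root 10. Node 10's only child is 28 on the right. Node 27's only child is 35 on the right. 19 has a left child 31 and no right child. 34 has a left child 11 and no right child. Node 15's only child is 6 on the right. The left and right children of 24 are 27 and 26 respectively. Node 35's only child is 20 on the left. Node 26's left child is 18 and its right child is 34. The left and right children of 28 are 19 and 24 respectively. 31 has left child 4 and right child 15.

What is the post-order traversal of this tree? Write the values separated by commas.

4, 6, 15, 31, 19, 20, 35, 27, 18, 11, 34, 26, 24, 28, 10

Post-order visits the left subtree, then the right subtree, then the node.
At 10: no left child.
At 10: go right to 28.
  At 28: go left to 19.
    At 19: go left to 31.
      At 31: go left to 4.
        4 is a leaf — visit 4.
      At 31: go right to 15.
        At 15: no left child.
        At 15: go right to 6.
          6 is a leaf — visit 6.
        Visit 15.
      Visit 31.
    At 19: no right child.
    Visit 19.
  At 28: go right to 24.
    At 24: go left to 27.
      At 27: no left child.
      At 27: go right to 35.
        At 35: go left to 20.
          20 is a leaf — visit 20.
        At 35: no right child.
        Visit 35.
      Visit 27.
    At 24: go right to 26.
      At 26: go left to 18.
        18 is a leaf — visit 18.
      At 26: go right to 34.
        At 34: go left to 11.
          11 is a leaf — visit 11.
        At 34: no right child.
        Visit 34.
      Visit 26.
    Visit 24.
  Visit 28.
Visit 10.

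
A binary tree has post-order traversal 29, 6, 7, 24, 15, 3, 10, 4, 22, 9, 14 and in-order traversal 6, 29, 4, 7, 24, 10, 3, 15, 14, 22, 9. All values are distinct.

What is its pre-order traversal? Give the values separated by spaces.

The last element of post-order is the root; it splits in-order into left and right subtrees.
Root 14: left subtree has 8 nodes {6, 29, 4, 7, 24, 10, 3, 15}, right has 2 {22, 9}.
  Root 4: left subtree has 2 nodes {6, 29}, right has 5 {7, 24, 10, 3, 15}.
    Root 6: left subtree has 0 nodes { }, right has 1 {29}.
    Root 10: left subtree has 2 nodes {7, 24}, right has 2 {3, 15}.
      Root 24: left subtree has 1 node {7}, right has 0 { }.
      Root 3: left subtree has 0 nodes { }, right has 1 {15}.
  Root 9: left subtree has 1 node {22}, right has 0 { }.

14 4 6 29 10 24 7 3 15 9 22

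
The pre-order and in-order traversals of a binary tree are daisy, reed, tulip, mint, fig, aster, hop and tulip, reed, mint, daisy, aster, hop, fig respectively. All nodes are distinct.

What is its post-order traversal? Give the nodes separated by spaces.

tulip mint reed hop aster fig daisy

The first element of pre-order is the root; it splits in-order into left and right subtrees.
Root daisy: left subtree has 3 nodes {tulip, reed, mint}, right has 3 {aster, hop, fig}.
  Root reed: left subtree has 1 node {tulip}, right has 1 {mint}.
  Root fig: left subtree has 2 nodes {aster, hop}, right has 0 { }.
    Root aster: left subtree has 0 nodes { }, right has 1 {hop}.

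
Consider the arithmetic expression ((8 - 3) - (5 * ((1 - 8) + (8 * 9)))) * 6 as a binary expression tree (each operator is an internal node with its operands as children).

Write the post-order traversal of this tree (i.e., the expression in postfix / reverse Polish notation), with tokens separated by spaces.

8 3 - 5 1 8 - 8 9 * + * - 6 *

Post-order on an expression tree gives postfix notation: for each operator, emit left operand, right operand, then the operator.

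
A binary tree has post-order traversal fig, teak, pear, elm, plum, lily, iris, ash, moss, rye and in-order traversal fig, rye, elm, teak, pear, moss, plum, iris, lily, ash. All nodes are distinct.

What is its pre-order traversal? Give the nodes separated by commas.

rye, fig, moss, elm, pear, teak, ash, iris, plum, lily

The last element of post-order is the root; it splits in-order into left and right subtrees.
Root rye: left subtree has 1 node {fig}, right has 8 {elm, teak, pear, moss, plum, iris, lily, ash}.
  Root moss: left subtree has 3 nodes {elm, teak, pear}, right has 4 {plum, iris, lily, ash}.
    Root elm: left subtree has 0 nodes { }, right has 2 {teak, pear}.
      Root pear: left subtree has 1 node {teak}, right has 0 { }.
    Root ash: left subtree has 3 nodes {plum, iris, lily}, right has 0 { }.
      Root iris: left subtree has 1 node {plum}, right has 1 {lily}.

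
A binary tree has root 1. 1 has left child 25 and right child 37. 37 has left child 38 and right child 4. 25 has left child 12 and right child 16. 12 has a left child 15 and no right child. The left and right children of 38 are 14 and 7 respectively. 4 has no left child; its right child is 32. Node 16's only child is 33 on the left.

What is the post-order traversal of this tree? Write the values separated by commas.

Post-order visits the left subtree, then the right subtree, then the node.
At 1: go left to 25.
  At 25: go left to 12.
    At 12: go left to 15.
      15 is a leaf — visit 15.
    At 12: no right child.
    Visit 12.
  At 25: go right to 16.
    At 16: go left to 33.
      33 is a leaf — visit 33.
    At 16: no right child.
    Visit 16.
  Visit 25.
At 1: go right to 37.
  At 37: go left to 38.
    At 38: go left to 14.
      14 is a leaf — visit 14.
    At 38: go right to 7.
      7 is a leaf — visit 7.
    Visit 38.
  At 37: go right to 4.
    At 4: no left child.
    At 4: go right to 32.
      32 is a leaf — visit 32.
    Visit 4.
  Visit 37.
Visit 1.

15, 12, 33, 16, 25, 14, 7, 38, 32, 4, 37, 1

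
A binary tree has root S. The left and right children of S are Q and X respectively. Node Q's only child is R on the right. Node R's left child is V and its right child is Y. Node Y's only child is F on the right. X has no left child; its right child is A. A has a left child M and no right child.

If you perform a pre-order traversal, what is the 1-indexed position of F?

Pre-order visits the node, then its left subtree, then its right subtree.
Visit S.
At S: go left to Q.
  Visit Q.
  At Q: no left child.
  At Q: go right to R.
    Visit R.
    At R: go left to V.
      V is a leaf — visit V.
    At R: go right to Y.
      Visit Y.
      At Y: no left child.
      At Y: go right to F.
        F is a leaf — visit F.
At S: go right to X.
  Visit X.
  At X: no left child.
  At X: go right to A.
    Visit A.
    At A: go left to M.
      M is a leaf — visit M.
    At A: no right child.
Full pre-order sequence: S, Q, R, V, Y, F, X, A, M.

6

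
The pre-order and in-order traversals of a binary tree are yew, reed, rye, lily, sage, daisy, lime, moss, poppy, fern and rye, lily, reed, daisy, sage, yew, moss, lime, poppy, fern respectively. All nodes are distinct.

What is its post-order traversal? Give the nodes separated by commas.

The first element of pre-order is the root; it splits in-order into left and right subtrees.
Root yew: left subtree has 5 nodes {rye, lily, reed, daisy, sage}, right has 4 {moss, lime, poppy, fern}.
  Root reed: left subtree has 2 nodes {rye, lily}, right has 2 {daisy, sage}.
    Root rye: left subtree has 0 nodes { }, right has 1 {lily}.
    Root sage: left subtree has 1 node {daisy}, right has 0 { }.
  Root lime: left subtree has 1 node {moss}, right has 2 {poppy, fern}.
    Root poppy: left subtree has 0 nodes { }, right has 1 {fern}.

lily, rye, daisy, sage, reed, moss, fern, poppy, lime, yew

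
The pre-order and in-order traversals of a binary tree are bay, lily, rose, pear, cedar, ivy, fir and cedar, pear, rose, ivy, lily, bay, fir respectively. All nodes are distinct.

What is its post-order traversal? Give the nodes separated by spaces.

cedar pear ivy rose lily fir bay

The first element of pre-order is the root; it splits in-order into left and right subtrees.
Root bay: left subtree has 5 nodes {cedar, pear, rose, ivy, lily}, right has 1 {fir}.
  Root lily: left subtree has 4 nodes {cedar, pear, rose, ivy}, right has 0 { }.
    Root rose: left subtree has 2 nodes {cedar, pear}, right has 1 {ivy}.
      Root pear: left subtree has 1 node {cedar}, right has 0 { }.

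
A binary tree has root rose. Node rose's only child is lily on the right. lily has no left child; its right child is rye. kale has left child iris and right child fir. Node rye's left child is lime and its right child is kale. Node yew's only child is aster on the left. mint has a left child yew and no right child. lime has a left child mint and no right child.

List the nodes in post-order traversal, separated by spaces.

aster yew mint lime iris fir kale rye lily rose

Post-order visits the left subtree, then the right subtree, then the node.
At rose: no left child.
At rose: go right to lily.
  At lily: no left child.
  At lily: go right to rye.
    At rye: go left to lime.
      At lime: go left to mint.
        At mint: go left to yew.
          At yew: go left to aster.
            aster is a leaf — visit aster.
          At yew: no right child.
          Visit yew.
        At mint: no right child.
        Visit mint.
      At lime: no right child.
      Visit lime.
    At rye: go right to kale.
      At kale: go left to iris.
        iris is a leaf — visit iris.
      At kale: go right to fir.
        fir is a leaf — visit fir.
      Visit kale.
    Visit rye.
  Visit lily.
Visit rose.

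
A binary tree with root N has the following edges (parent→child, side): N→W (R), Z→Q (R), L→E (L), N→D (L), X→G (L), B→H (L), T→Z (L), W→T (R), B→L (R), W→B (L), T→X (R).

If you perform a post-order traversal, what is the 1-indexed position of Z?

7

Post-order visits the left subtree, then the right subtree, then the node.
At N: go left to D.
  D is a leaf — visit D.
At N: go right to W.
  At W: go left to B.
    At B: go left to H.
      H is a leaf — visit H.
    At B: go right to L.
      At L: go left to E.
        E is a leaf — visit E.
      At L: no right child.
      Visit L.
    Visit B.
  At W: go right to T.
    At T: go left to Z.
      At Z: no left child.
      At Z: go right to Q.
        Q is a leaf — visit Q.
      Visit Z.
    At T: go right to X.
      At X: go left to G.
        G is a leaf — visit G.
      At X: no right child.
      Visit X.
    Visit T.
  Visit W.
Visit N.
Full post-order sequence: D, H, E, L, B, Q, Z, G, X, T, W, N.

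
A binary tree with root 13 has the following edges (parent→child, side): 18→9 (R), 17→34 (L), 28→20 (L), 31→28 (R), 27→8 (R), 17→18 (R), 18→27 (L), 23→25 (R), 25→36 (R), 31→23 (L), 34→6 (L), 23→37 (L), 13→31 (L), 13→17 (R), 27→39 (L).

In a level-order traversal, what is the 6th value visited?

34

Level-order visits nodes level by level from the root, left to right within each level.
Level 0: 13
Level 1: 31, 17
Level 2: 23, 28, 34, 18
Level 3: 37, 25, 20, 6, 27, 9
Level 4: 36, 39, 8
Full level-order sequence: 13, 31, 17, 23, 28, 34, 18, 37, 25, 20, 6, 27, 9, 36, 39, 8.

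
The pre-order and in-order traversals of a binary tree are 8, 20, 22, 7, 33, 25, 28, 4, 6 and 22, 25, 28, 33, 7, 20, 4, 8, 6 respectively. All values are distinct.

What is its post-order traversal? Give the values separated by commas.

The first element of pre-order is the root; it splits in-order into left and right subtrees.
Root 8: left subtree has 7 nodes {22, 25, 28, 33, 7, 20, 4}, right has 1 {6}.
  Root 20: left subtree has 5 nodes {22, 25, 28, 33, 7}, right has 1 {4}.
    Root 22: left subtree has 0 nodes { }, right has 4 {25, 28, 33, 7}.
      Root 7: left subtree has 3 nodes {25, 28, 33}, right has 0 { }.
        Root 33: left subtree has 2 nodes {25, 28}, right has 0 { }.
          Root 25: left subtree has 0 nodes { }, right has 1 {28}.

28, 25, 33, 7, 22, 4, 20, 6, 8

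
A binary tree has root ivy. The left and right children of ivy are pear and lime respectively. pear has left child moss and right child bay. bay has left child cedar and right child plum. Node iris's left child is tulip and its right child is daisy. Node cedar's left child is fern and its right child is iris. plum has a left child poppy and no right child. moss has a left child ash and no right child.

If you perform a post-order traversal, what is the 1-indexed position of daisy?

5

Post-order visits the left subtree, then the right subtree, then the node.
At ivy: go left to pear.
  At pear: go left to moss.
    At moss: go left to ash.
      ash is a leaf — visit ash.
    At moss: no right child.
    Visit moss.
  At pear: go right to bay.
    At bay: go left to cedar.
      At cedar: go left to fern.
        fern is a leaf — visit fern.
      At cedar: go right to iris.
        At iris: go left to tulip.
          tulip is a leaf — visit tulip.
        At iris: go right to daisy.
          daisy is a leaf — visit daisy.
        Visit iris.
      Visit cedar.
    At bay: go right to plum.
      At plum: go left to poppy.
        poppy is a leaf — visit poppy.
      At plum: no right child.
      Visit plum.
    Visit bay.
  Visit pear.
At ivy: go right to lime.
  lime is a leaf — visit lime.
Visit ivy.
Full post-order sequence: ash, moss, fern, tulip, daisy, iris, cedar, poppy, plum, bay, pear, lime, ivy.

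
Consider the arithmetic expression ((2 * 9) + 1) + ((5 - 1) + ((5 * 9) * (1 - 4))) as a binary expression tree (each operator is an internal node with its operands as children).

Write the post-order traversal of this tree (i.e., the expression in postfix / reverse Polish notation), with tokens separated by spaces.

2 9 * 1 + 5 1 - 5 9 * 1 4 - * + +

Post-order on an expression tree gives postfix notation: for each operator, emit left operand, right operand, then the operator.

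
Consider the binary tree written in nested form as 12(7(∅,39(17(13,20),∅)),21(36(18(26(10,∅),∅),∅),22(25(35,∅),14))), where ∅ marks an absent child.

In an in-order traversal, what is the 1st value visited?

7

In-order visits the left subtree, then the node, then the right subtree.
At 12: go left to 7.
  At 7: no left child.
  Visit 7.
  At 7: go right to 39.
    At 39: go left to 17.
      At 17: go left to 13.
        13 is a leaf — visit 13.
      Visit 17.
      At 17: go right to 20.
        20 is a leaf — visit 20.
    Visit 39.
    At 39: no right child.
Visit 12.
At 12: go right to 21.
  At 21: go left to 36.
    At 36: go left to 18.
      At 18: go left to 26.
        At 26: go left to 10.
          10 is a leaf — visit 10.
        Visit 26.
        At 26: no right child.
      Visit 18.
      At 18: no right child.
    Visit 36.
    At 36: no right child.
  Visit 21.
  At 21: go right to 22.
    At 22: go left to 25.
      At 25: go left to 35.
        35 is a leaf — visit 35.
      Visit 25.
      At 25: no right child.
    Visit 22.
    At 22: go right to 14.
      14 is a leaf — visit 14.
Full in-order sequence: 7, 13, 17, 20, 39, 12, 10, 26, 18, 36, 21, 35, 25, 22, 14.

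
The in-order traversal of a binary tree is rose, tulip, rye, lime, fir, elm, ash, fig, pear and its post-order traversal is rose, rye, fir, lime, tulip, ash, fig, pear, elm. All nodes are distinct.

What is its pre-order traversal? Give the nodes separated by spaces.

elm tulip rose lime rye fir pear fig ash

The last element of post-order is the root; it splits in-order into left and right subtrees.
Root elm: left subtree has 5 nodes {rose, tulip, rye, lime, fir}, right has 3 {ash, fig, pear}.
  Root tulip: left subtree has 1 node {rose}, right has 3 {rye, lime, fir}.
    Root lime: left subtree has 1 node {rye}, right has 1 {fir}.
  Root pear: left subtree has 2 nodes {ash, fig}, right has 0 { }.
    Root fig: left subtree has 1 node {ash}, right has 0 { }.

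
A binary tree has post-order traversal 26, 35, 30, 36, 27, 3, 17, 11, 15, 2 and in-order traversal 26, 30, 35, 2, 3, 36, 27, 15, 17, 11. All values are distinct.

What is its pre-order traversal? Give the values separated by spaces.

2 30 26 35 15 3 27 36 11 17

The last element of post-order is the root; it splits in-order into left and right subtrees.
Root 2: left subtree has 3 nodes {26, 30, 35}, right has 6 {3, 36, 27, 15, 17, 11}.
  Root 30: left subtree has 1 node {26}, right has 1 {35}.
  Root 15: left subtree has 3 nodes {3, 36, 27}, right has 2 {17, 11}.
    Root 3: left subtree has 0 nodes { }, right has 2 {36, 27}.
      Root 27: left subtree has 1 node {36}, right has 0 { }.
    Root 11: left subtree has 1 node {17}, right has 0 { }.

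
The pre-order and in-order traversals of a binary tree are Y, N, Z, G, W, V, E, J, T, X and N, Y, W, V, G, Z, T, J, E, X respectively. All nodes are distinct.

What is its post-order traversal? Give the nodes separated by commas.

N, V, W, G, T, J, X, E, Z, Y

The first element of pre-order is the root; it splits in-order into left and right subtrees.
Root Y: left subtree has 1 node {N}, right has 8 {W, V, G, Z, T, J, E, X}.
  Root Z: left subtree has 3 nodes {W, V, G}, right has 4 {T, J, E, X}.
    Root G: left subtree has 2 nodes {W, V}, right has 0 { }.
      Root W: left subtree has 0 nodes { }, right has 1 {V}.
    Root E: left subtree has 2 nodes {T, J}, right has 1 {X}.
      Root J: left subtree has 1 node {T}, right has 0 { }.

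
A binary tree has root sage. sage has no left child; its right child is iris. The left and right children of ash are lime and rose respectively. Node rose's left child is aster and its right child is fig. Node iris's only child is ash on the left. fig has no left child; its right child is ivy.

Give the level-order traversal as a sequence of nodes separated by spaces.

Level-order visits nodes level by level from the root, left to right within each level.
Level 0: sage
Level 1: iris
Level 2: ash
Level 3: lime, rose
Level 4: aster, fig
Level 5: ivy

sage iris ash lime rose aster fig ivy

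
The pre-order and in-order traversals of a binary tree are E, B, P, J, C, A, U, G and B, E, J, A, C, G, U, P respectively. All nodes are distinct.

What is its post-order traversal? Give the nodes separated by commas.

B, A, G, U, C, J, P, E

The first element of pre-order is the root; it splits in-order into left and right subtrees.
Root E: left subtree has 1 node {B}, right has 6 {J, A, C, G, U, P}.
  Root P: left subtree has 5 nodes {J, A, C, G, U}, right has 0 { }.
    Root J: left subtree has 0 nodes { }, right has 4 {A, C, G, U}.
      Root C: left subtree has 1 node {A}, right has 2 {G, U}.
        Root U: left subtree has 1 node {G}, right has 0 { }.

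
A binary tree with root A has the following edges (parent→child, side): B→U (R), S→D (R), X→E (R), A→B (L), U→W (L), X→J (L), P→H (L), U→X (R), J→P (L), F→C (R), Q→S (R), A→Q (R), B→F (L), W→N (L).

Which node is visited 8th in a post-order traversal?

E

Post-order visits the left subtree, then the right subtree, then the node.
At A: go left to B.
  At B: go left to F.
    At F: no left child.
    At F: go right to C.
      C is a leaf — visit C.
    Visit F.
  At B: go right to U.
    At U: go left to W.
      At W: go left to N.
        N is a leaf — visit N.
      At W: no right child.
      Visit W.
    At U: go right to X.
      At X: go left to J.
        At J: go left to P.
          At P: go left to H.
            H is a leaf — visit H.
          At P: no right child.
          Visit P.
        At J: no right child.
        Visit J.
      At X: go right to E.
        E is a leaf — visit E.
      Visit X.
    Visit U.
  Visit B.
At A: go right to Q.
  At Q: no left child.
  At Q: go right to S.
    At S: no left child.
    At S: go right to D.
      D is a leaf — visit D.
    Visit S.
  Visit Q.
Visit A.
Full post-order sequence: C, F, N, W, H, P, J, E, X, U, B, D, S, Q, A.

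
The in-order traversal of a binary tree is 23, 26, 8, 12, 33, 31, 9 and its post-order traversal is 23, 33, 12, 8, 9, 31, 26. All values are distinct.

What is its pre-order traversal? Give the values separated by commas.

The last element of post-order is the root; it splits in-order into left and right subtrees.
Root 26: left subtree has 1 node {23}, right has 5 {8, 12, 33, 31, 9}.
  Root 31: left subtree has 3 nodes {8, 12, 33}, right has 1 {9}.
    Root 8: left subtree has 0 nodes { }, right has 2 {12, 33}.
      Root 12: left subtree has 0 nodes { }, right has 1 {33}.

26, 23, 31, 8, 12, 33, 9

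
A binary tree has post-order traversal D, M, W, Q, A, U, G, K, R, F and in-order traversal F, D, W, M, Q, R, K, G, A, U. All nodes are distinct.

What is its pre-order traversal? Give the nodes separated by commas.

F, R, Q, W, D, M, K, G, U, A

The last element of post-order is the root; it splits in-order into left and right subtrees.
Root F: left subtree has 0 nodes { }, right has 9 {D, W, M, Q, R, K, G, A, U}.
  Root R: left subtree has 4 nodes {D, W, M, Q}, right has 4 {K, G, A, U}.
    Root Q: left subtree has 3 nodes {D, W, M}, right has 0 { }.
      Root W: left subtree has 1 node {D}, right has 1 {M}.
    Root K: left subtree has 0 nodes { }, right has 3 {G, A, U}.
      Root G: left subtree has 0 nodes { }, right has 2 {A, U}.
        Root U: left subtree has 1 node {A}, right has 0 { }.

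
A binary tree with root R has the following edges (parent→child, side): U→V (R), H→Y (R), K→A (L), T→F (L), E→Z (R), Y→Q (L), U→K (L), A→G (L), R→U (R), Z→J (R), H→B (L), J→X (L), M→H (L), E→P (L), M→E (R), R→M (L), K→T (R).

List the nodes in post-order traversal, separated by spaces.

Post-order visits the left subtree, then the right subtree, then the node.
At R: go left to M.
  At M: go left to H.
    At H: go left to B.
      B is a leaf — visit B.
    At H: go right to Y.
      At Y: go left to Q.
        Q is a leaf — visit Q.
      At Y: no right child.
      Visit Y.
    Visit H.
  At M: go right to E.
    At E: go left to P.
      P is a leaf — visit P.
    At E: go right to Z.
      At Z: no left child.
      At Z: go right to J.
        At J: go left to X.
          X is a leaf — visit X.
        At J: no right child.
        Visit J.
      Visit Z.
    Visit E.
  Visit M.
At R: go right to U.
  At U: go left to K.
    At K: go left to A.
      At A: go left to G.
        G is a leaf — visit G.
      At A: no right child.
      Visit A.
    At K: go right to T.
      At T: go left to F.
        F is a leaf — visit F.
      At T: no right child.
      Visit T.
    Visit K.
  At U: go right to V.
    V is a leaf — visit V.
  Visit U.
Visit R.

B Q Y H P X J Z E M G A F T K V U R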